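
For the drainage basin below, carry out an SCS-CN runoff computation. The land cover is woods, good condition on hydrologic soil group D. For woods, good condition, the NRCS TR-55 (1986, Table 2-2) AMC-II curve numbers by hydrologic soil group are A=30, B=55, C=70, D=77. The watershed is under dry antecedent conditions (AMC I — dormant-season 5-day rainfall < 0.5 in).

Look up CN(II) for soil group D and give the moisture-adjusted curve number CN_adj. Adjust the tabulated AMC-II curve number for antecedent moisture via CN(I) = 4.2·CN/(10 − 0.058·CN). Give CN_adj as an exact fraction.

CN_adj = 161700/2767 ≈ 58.439

NRCS table: woods, good condition, soil group D → CN(II) = 77
CN(I) from CN(II)=77: (4.2·77)/(10 − 0.058·77) = 161700/2767 ≈ 58.439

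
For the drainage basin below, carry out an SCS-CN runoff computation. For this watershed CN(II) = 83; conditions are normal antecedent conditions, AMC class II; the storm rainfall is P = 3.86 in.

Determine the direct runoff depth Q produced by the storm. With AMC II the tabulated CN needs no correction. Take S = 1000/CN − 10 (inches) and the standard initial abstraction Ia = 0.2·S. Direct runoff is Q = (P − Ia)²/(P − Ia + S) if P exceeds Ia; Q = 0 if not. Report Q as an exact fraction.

Q = 205033761/94698850 in ≈ 2.165 in

Average conditions: CN = 83 (no AMC adjustment).
Retention S: 1000/CN − 10 with CN=83.000 → S = 170/83 ≈ 2.048 in
Ia = 0.2S: 0.2·2.048 = 0.410 in (exactly 34/83)
Excess rainfall: 3.860 − 0.410 = 3.450 in; P > Ia so Q > 0
Q: (14319/4150)² ÷ (22819/4150) = 205033761/94698850 in (≈ 2.165 in)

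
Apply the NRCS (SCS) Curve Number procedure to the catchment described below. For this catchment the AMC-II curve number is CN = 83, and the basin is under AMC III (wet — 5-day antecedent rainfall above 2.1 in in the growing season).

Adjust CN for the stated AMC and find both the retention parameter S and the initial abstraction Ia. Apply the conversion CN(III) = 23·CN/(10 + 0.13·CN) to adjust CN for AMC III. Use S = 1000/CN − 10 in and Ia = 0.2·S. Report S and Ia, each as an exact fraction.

Adjust CN=83 to AMC III: 23·83/(10 + 0.13·83) → 1909 ÷ (2079/100) = 190900/2079 ≈ 91.823
Retention S: 1000/CN − 10 with CN=91.823 → S = 1700/1909 ≈ 0.891 in
Ia = 0.2S: 0.2·0.891 = 0.178 in (exactly 340/1909)

S = 1700/1909 in ≈ 0.891 in; Ia = 340/1909 in ≈ 0.178 in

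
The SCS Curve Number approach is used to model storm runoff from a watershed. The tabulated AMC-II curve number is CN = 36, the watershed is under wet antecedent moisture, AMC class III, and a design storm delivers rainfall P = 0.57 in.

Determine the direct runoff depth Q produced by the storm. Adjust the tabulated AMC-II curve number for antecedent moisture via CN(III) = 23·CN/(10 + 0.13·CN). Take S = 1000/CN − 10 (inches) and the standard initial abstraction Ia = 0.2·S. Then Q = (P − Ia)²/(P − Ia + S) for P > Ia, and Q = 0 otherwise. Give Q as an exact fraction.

Q = 0 in ≈ 0.000 in

Adjust CN=36 to AMC III: 23·36/(10 + 0.13·36) → 828 ÷ (367/25) = 20700/367 ≈ 56.403
Max retention: S = 1000/(20700/367) − 10 = 1600/207 in (≈ 7.729 in)
Initial abstraction Ia = S/5 = (1600/207)/5 = 320/207 ≈ 1.546 in
P = 0.570 ≤ Ia = 1.546 in: entire storm abstracted, Q = 0.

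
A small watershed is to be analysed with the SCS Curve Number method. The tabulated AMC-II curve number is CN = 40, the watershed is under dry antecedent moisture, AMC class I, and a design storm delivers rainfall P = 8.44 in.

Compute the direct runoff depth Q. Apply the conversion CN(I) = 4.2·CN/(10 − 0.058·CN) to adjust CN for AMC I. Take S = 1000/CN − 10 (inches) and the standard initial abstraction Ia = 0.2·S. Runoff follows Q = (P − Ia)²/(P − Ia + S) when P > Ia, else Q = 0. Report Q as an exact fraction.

Dry (AMC I): CN(I) = 4.2·40/(10 − 0.058·40) = 168/(192/25) = 175/8 ≈ 21.875
S = 1000/(175/8) − 10 = 250/7 in ≈ 35.714 in
Initial abstraction Ia = S/5 = (250/7)/5 = 50/7 ≈ 7.143 in
P − Ia = 8.440 − 7.143 = 227/175 ≈ 1.297 in (> 0, runoff occurs)
Q: (227/175)² ÷ (6477/175) = 51529/1133475 in (≈ 0.045 in)

Q = 51529/1133475 in ≈ 0.045 in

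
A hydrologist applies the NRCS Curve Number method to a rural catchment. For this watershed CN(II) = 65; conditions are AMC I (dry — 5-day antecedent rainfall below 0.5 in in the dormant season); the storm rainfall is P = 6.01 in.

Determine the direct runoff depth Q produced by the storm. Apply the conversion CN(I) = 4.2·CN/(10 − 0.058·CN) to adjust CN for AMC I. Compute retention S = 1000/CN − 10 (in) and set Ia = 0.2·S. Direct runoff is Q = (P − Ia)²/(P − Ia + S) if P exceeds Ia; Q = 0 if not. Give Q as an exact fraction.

Q = 180606721/247412100 in ≈ 0.730 in

Adjust CN=65 to AMC I: 4.2·65/(10 − 0.058·65) → 273 ÷ (623/100) = 3900/89 ≈ 43.820
Retention S: 1000/CN − 10 with CN=43.820 → S = 500/39 ≈ 12.821 in
Ia = 0.2·(500/39) = 100/39 in ≈ 2.564 in
P − Ia = 6.010 − 2.564 = 13439/3900 ≈ 3.446 in (> 0, runoff occurs)
Q = (13439/3900)²/((13439/3900) + 500/39) = (180606721/15210000)/(63439/3900) = 180606721/247412100 in ≈ 0.730 in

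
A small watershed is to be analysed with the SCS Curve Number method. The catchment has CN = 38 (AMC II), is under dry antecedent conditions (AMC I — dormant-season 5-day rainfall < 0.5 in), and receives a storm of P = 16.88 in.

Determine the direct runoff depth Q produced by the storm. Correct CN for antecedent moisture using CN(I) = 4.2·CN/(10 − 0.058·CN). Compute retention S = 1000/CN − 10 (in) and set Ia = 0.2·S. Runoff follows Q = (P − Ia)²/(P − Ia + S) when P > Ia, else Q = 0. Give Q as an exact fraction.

Q = 4129405442/2385910275 in ≈ 1.731 in

Dry (AMC I): CN(I) = 4.2·38/(10 − 0.058·38) = (798/5)/(1949/250) = 39900/1949 ≈ 20.472
Retention S: 1000/CN − 10 with CN=20.472 → S = 15500/399 ≈ 38.847 in
Initial abstraction Ia = S/5 = (15500/399)/5 = 3100/399 ≈ 7.769 in
Since P=16.880 > Ia=7.769: effective rainfall P−Ia = 90878/9975 in
Runoff Q = (P−Ia)²/(P−Ia+S) = (9.111)²/(9.111+38.847) = 4129405442/2385910275 ≈ 1.731 in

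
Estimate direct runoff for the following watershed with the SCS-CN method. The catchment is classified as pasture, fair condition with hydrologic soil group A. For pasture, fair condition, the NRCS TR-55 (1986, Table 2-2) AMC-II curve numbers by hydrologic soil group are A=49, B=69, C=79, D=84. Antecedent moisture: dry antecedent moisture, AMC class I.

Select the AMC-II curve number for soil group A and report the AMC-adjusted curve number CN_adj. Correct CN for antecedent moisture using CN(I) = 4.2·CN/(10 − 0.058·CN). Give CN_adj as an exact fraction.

CN_adj = 34300/1193 ≈ 28.751

NRCS table: pasture, fair condition, soil group A → CN(II) = 49
CN(I) from CN(II)=49: (4.2·49)/(10 − 0.058·49) = 34300/1193 ≈ 28.751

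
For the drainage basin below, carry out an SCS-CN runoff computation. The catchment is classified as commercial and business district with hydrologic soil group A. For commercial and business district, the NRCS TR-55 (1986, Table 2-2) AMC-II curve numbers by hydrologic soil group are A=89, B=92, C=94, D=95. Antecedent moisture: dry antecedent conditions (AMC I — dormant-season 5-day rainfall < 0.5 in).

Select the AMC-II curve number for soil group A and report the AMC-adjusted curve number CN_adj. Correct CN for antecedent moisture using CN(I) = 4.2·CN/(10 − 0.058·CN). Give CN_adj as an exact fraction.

CN_adj = 186900/2419 ≈ 77.263

NRCS table: commercial and business district, soil group A → CN(II) = 89
Dry (AMC I): CN(I) = 4.2·89/(10 − 0.058·89) = (1869/5)/(2419/500) = 186900/2419 ≈ 77.263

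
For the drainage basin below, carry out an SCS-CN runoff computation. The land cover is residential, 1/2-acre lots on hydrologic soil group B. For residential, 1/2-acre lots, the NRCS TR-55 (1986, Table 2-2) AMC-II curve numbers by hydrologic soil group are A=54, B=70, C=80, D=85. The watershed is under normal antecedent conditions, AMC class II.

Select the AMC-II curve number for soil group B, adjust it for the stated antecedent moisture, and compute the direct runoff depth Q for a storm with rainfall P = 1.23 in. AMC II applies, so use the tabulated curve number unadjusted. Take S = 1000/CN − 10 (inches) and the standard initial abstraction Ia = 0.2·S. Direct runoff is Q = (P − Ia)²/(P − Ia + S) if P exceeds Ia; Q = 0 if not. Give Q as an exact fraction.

NRCS table: residential, 1/2-acre lots, soil group B → CN(II) = 70
Average conditions: CN = 70 (no AMC adjustment).
Retention S: 1000/CN − 10 with CN=70.000 → S = 30/7 ≈ 4.286 in
Ia = 0.2S: 0.2·4.286 = 0.857 in (exactly 6/7)
P − Ia = 1.230 − 0.857 = 261/700 ≈ 0.373 in (> 0, runoff occurs)
Runoff Q = (P−Ia)²/(P−Ia+S) = (0.373)²/(0.373+4.286) = 22707/760900 ≈ 0.030 in

Q = 22707/760900 in ≈ 0.030 in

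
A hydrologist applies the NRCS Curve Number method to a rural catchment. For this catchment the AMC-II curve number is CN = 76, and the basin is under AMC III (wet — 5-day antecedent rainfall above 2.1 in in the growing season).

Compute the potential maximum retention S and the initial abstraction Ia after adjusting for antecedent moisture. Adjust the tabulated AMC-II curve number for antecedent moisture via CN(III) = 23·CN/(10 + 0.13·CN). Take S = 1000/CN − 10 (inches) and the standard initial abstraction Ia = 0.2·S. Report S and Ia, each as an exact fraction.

S = 600/437 in ≈ 1.373 in; Ia = 120/437 in ≈ 0.275 in

CN(III) from CN(II)=76: (23·76)/(10 + 0.13·76) = 43700/497 ≈ 87.928
S = 1000/(43700/497) − 10 = 600/437 in ≈ 1.373 in
Ia = 0.2S: 0.2·1.373 = 0.275 in (exactly 120/437)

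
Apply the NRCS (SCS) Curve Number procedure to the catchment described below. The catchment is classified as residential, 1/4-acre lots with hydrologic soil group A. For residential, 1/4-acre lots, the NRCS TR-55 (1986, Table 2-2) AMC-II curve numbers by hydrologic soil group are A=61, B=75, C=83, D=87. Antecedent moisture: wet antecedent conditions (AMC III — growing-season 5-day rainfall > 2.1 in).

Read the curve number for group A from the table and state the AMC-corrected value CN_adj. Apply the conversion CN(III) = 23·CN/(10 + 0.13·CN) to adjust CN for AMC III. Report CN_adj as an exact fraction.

NRCS table: residential, 1/4-acre lots, soil group A → CN(II) = 61
Adjust CN=61 to AMC III: 23·61/(10 + 0.13·61) → 1403 ÷ (1793/100) = 140300/1793 ≈ 78.249

CN_adj = 140300/1793 ≈ 78.249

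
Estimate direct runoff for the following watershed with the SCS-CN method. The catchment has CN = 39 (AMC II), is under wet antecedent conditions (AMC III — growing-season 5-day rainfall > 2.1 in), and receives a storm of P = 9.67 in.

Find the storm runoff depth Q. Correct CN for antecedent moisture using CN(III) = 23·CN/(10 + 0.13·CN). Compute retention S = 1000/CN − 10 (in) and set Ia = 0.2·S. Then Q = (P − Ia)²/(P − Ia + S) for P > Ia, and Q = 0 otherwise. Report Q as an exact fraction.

CN(III) from CN(II)=39: (23·39)/(10 + 0.13·39) = 89700/1507 ≈ 59.522
Retention S: 1000/CN − 10 with CN=59.522 → S = 6100/897 ≈ 6.800 in
Ia = 0.2·(6100/897) = 1220/897 in ≈ 1.360 in
Since P=9.670 > Ia=1.360: effective rainfall P−Ia = 745399/89700 in
Q: (745399/89700)² ÷ (1355399/89700) = 555619669201/121579290300 in (≈ 4.570 in)

Q = 555619669201/121579290300 in ≈ 4.570 in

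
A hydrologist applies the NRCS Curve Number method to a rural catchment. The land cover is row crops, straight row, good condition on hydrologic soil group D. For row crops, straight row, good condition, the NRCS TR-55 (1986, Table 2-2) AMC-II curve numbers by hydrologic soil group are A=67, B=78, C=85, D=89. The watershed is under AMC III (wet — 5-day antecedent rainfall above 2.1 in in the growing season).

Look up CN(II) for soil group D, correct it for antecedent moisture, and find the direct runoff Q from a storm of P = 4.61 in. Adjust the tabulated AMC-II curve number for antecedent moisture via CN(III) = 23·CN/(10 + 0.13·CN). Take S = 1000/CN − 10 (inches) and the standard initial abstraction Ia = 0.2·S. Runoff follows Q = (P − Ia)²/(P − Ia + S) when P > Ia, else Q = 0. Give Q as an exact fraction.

NRCS table: row crops, straight row, good condition, soil group D → CN(II) = 89
Wet (AMC III): CN(III) = 23·89/(10 + 0.13·89) = 2047/(2157/100) = 204700/2157 ≈ 94.900
S = 1000/(204700/2157) − 10 = 1100/2047 in ≈ 0.537 in
Initial abstraction Ia = S/5 = (1100/2047)/5 = 220/2047 ≈ 0.107 in
Since P=4.610 > Ia=0.107: effective rainfall P−Ia = 921667/204700 in
Q: (921667/204700)² ÷ (1031667/204700) = 849470058889/211182234900 in (≈ 4.022 in)

Q = 849470058889/211182234900 in ≈ 4.022 in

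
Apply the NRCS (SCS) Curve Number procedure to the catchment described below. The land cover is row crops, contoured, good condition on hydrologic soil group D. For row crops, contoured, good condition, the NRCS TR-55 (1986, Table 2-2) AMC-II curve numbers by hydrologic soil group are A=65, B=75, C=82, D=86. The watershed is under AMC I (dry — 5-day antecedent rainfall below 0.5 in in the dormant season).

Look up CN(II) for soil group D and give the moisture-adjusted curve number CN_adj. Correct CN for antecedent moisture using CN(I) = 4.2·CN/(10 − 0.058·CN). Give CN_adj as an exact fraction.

NRCS table: row crops, contoured, good condition, soil group D → CN(II) = 86
Adjust CN=86 to AMC I: 4.2·86/(10 − 0.058·86) → (1806/5) ÷ (1253/250) = 12900/179 ≈ 72.067

CN_adj = 12900/179 ≈ 72.067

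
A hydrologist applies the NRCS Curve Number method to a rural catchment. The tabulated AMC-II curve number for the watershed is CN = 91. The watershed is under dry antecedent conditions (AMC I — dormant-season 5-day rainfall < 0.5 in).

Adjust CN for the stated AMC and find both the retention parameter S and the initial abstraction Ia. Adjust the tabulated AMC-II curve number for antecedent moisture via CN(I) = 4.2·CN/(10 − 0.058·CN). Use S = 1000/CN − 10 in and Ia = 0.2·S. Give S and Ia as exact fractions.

Dry (AMC I): CN(I) = 4.2·91/(10 − 0.058·91) = (1911/5)/(2361/500) = 63700/787 ≈ 80.940
Max retention: S = 1000/(63700/787) − 10 = 1500/637 in (≈ 2.355 in)
Initial abstraction Ia = S/5 = (1500/637)/5 = 300/637 ≈ 0.471 in

S = 1500/637 in ≈ 2.355 in; Ia = 300/637 in ≈ 0.471 in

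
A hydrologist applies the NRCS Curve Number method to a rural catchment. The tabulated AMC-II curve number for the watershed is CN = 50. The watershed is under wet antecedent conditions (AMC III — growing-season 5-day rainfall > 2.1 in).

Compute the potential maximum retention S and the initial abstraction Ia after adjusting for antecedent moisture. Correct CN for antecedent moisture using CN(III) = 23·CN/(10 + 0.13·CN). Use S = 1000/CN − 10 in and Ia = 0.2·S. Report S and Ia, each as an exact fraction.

S = 100/23 in ≈ 4.348 in; Ia = 20/23 in ≈ 0.870 in

Adjust CN=50 to AMC III: 23·50/(10 + 0.13·50) → 1150 ÷ (33/2) = 2300/33 ≈ 69.697
S = 1000/(2300/33) − 10 = 100/23 in ≈ 4.348 in
Initial abstraction Ia = S/5 = (100/23)/5 = 20/23 ≈ 0.870 in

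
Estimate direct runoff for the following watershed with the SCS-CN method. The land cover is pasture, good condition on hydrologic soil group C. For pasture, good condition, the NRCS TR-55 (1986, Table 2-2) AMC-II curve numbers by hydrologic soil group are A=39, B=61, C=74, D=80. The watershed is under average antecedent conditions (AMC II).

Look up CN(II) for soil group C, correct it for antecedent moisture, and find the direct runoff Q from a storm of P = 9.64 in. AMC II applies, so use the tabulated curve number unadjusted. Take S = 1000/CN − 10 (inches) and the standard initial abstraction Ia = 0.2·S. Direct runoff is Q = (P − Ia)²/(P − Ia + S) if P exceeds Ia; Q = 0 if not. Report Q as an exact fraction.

NRCS table: pasture, good condition, soil group C → CN(II) = 74
Average conditions: CN = 74 (no AMC adjustment).
S = 1000/74 − 10 = 130/37 in ≈ 3.514 in
Ia = 0.2·(130/37) = 26/37 in ≈ 0.703 in
Excess rainfall: 9.640 − 0.703 = 8.937 in; P > Ia so Q > 0
Q = (8267/925)²/((8267/925) + 130/37) = (68343289/855625)/(11517/925) = 68343289/10653225 in ≈ 6.415 in

Q = 68343289/10653225 in ≈ 6.415 in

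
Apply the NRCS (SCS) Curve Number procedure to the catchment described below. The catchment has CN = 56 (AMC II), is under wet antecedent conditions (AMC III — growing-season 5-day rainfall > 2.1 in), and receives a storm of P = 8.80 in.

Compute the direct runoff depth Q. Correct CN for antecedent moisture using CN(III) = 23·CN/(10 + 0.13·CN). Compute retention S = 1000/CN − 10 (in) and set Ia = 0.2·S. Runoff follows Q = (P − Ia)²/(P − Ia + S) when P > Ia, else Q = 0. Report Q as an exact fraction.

Wet (AMC III): CN(III) = 23·56/(10 + 0.13·56) = 1288/(432/25) = 4025/54 ≈ 74.537
Retention S: 1000/CN − 10 with CN=74.537 → S = 550/161 ≈ 3.416 in
Ia = 0.2S: 0.2·3.416 = 0.683 in (exactly 110/161)
P − Ia = 8.800 − 0.683 = 6534/805 ≈ 8.117 in (> 0, runoff occurs)
Q: (6534/805)² ÷ (9284/805) = 970299/169855 in (≈ 5.713 in)

Q = 970299/169855 in ≈ 5.713 in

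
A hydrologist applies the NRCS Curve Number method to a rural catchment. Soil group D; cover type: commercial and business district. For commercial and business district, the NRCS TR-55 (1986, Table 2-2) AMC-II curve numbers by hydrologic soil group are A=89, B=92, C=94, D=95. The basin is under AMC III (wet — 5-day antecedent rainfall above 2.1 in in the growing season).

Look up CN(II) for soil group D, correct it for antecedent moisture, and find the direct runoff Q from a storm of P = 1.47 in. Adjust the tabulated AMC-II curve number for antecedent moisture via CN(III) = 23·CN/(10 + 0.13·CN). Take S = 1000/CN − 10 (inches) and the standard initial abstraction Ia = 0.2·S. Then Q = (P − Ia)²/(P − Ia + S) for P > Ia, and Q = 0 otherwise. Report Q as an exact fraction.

NRCS table: commercial and business district, soil group D → CN(II) = 95
Wet (AMC III): CN(III) = 23·95/(10 + 0.13·95) = 2185/(447/20) = 43700/447 ≈ 97.763
Retention S: 1000/CN − 10 with CN=97.763 → S = 100/437 ≈ 0.229 in
Initial abstraction Ia = S/5 = (100/437)/5 = 20/437 ≈ 0.046 in
Excess rainfall: 1.470 − 0.046 = 1.424 in; P > Ia so Q > 0
Q = (62239/43700)²/((62239/43700) + 100/437) = (3873693121/1909690000)/(72239/43700) = 3873693121/3156844300 in ≈ 1.227 in

Q = 3873693121/3156844300 in ≈ 1.227 in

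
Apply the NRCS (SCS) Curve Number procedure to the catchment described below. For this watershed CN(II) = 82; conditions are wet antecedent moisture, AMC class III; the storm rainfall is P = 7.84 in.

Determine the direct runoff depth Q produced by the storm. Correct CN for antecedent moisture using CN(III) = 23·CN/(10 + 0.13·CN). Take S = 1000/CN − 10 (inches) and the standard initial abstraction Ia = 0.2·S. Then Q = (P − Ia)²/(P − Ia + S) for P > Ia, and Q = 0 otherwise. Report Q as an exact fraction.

Q = 8129546896/1195417525 in ≈ 6.801 in

Adjust CN=82 to AMC III: 23·82/(10 + 0.13·82) → 1886 ÷ (1033/50) = 94300/1033 ≈ 91.288
Retention S: 1000/CN − 10 with CN=91.288 → S = 900/943 ≈ 0.954 in
Initial abstraction Ia = S/5 = (900/943)/5 = 180/943 ≈ 0.191 in
Excess rainfall: 7.840 − 0.191 = 7.649 in; P > Ia so Q > 0
Q: (180328/23575)² ÷ (202828/23575) = 8129546896/1195417525 in (≈ 6.801 in)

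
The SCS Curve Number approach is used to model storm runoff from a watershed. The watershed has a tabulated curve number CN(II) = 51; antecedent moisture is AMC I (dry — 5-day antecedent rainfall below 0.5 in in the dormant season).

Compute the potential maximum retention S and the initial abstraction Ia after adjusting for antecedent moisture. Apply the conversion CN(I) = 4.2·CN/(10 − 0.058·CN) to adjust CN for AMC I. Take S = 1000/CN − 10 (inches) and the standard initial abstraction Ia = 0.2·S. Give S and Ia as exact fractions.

S = 3500/153 in ≈ 22.876 in; Ia = 700/153 in ≈ 4.575 in

Dry (AMC I): CN(I) = 4.2·51/(10 − 0.058·51) = (1071/5)/(3521/500) = 15300/503 ≈ 30.417
Max retention: S = 1000/(15300/503) − 10 = 3500/153 in (≈ 22.876 in)
Ia = 0.2S: 0.2·22.876 = 4.575 in (exactly 700/153)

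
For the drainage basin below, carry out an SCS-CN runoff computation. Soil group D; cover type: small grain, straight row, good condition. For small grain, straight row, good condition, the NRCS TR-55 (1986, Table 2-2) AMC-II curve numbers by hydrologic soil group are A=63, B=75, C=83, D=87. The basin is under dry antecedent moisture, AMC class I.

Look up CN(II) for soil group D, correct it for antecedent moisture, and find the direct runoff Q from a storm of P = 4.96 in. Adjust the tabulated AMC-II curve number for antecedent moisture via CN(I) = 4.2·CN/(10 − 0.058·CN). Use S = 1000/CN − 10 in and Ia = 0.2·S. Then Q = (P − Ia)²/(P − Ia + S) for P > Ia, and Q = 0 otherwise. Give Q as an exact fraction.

Q = 9413656576/4071332475 in ≈ 2.312 in

NRCS table: small grain, straight row, good condition, soil group D → CN(II) = 87
Dry (AMC I): CN(I) = 4.2·87/(10 − 0.058·87) = (1827/5)/(2477/500) = 182700/2477 ≈ 73.759
Max retention: S = 1000/(182700/2477) − 10 = 6500/1827 in (≈ 3.558 in)
Initial abstraction Ia = S/5 = (6500/1827)/5 = 1300/1827 ≈ 0.712 in
Since P=4.960 > Ia=0.712: effective rainfall P−Ia = 194048/45675 in
Runoff Q = (P−Ia)²/(P−Ia+S) = (4.248)²/(4.248+3.558) = 9413656576/4071332475 ≈ 2.312 in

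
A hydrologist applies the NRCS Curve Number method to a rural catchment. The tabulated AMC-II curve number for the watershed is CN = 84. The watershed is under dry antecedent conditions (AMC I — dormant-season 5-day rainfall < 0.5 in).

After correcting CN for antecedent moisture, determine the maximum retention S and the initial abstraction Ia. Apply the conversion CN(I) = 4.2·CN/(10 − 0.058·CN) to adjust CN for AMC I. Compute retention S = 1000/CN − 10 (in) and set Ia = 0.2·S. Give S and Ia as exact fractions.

S = 2000/441 in ≈ 4.535 in; Ia = 400/441 in ≈ 0.907 in

CN(I) from CN(II)=84: (4.2·84)/(10 − 0.058·84) = 44100/641 ≈ 68.799
Max retention: S = 1000/(44100/641) − 10 = 2000/441 in (≈ 4.535 in)
Ia = 0.2·(2000/441) = 400/441 in ≈ 0.907 in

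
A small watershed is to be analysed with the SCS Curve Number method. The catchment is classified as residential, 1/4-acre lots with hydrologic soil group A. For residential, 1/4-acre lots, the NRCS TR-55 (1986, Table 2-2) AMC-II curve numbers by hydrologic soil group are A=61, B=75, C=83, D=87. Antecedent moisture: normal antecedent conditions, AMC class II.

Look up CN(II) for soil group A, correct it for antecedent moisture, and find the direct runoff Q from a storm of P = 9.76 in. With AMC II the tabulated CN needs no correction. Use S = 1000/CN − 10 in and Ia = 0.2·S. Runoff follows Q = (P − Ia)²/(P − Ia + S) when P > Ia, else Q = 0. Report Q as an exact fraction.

NRCS table: residential, 1/4-acre lots, soil group A → CN(II) = 61
Average conditions: CN = 61 (no AMC adjustment).
Retention S: 1000/CN − 10 with CN=61.000 → S = 390/61 ≈ 6.393 in
Ia = 0.2·(390/61) = 78/61 in ≈ 1.279 in
P − Ia = 9.760 − 1.279 = 12934/1525 ≈ 8.481 in (> 0, runoff occurs)
Runoff Q = (P−Ia)²/(P−Ia+S) = (8.481)²/(8.481+6.393) = 41822089/8648275 ≈ 4.836 in

Q = 41822089/8648275 in ≈ 4.836 in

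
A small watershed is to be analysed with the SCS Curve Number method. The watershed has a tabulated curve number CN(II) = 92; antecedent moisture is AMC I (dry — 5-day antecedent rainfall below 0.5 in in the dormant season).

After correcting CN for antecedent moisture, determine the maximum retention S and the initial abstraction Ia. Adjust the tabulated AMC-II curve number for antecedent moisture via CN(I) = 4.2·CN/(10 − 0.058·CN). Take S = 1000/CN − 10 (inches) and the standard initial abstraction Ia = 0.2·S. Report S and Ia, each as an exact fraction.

S = 1000/483 in ≈ 2.070 in; Ia = 200/483 in ≈ 0.414 in

CN(I) from CN(II)=92: (4.2·92)/(10 − 0.058·92) = 48300/583 ≈ 82.847
S = 1000/(48300/583) − 10 = 1000/483 in ≈ 2.070 in
Ia = 0.2·(1000/483) = 200/483 in ≈ 0.414 in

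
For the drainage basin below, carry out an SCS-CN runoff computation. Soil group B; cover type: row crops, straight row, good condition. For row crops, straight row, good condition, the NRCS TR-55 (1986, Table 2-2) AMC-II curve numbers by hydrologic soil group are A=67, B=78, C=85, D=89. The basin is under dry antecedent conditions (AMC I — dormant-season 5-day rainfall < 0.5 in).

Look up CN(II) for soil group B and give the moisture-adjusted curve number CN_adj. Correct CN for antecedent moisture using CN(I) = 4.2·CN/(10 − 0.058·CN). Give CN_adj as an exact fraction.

NRCS table: row crops, straight row, good condition, soil group B → CN(II) = 78
Adjust CN=78 to AMC I: 4.2·78/(10 − 0.058·78) → (1638/5) ÷ (1369/250) = 81900/1369 ≈ 59.825

CN_adj = 81900/1369 ≈ 59.825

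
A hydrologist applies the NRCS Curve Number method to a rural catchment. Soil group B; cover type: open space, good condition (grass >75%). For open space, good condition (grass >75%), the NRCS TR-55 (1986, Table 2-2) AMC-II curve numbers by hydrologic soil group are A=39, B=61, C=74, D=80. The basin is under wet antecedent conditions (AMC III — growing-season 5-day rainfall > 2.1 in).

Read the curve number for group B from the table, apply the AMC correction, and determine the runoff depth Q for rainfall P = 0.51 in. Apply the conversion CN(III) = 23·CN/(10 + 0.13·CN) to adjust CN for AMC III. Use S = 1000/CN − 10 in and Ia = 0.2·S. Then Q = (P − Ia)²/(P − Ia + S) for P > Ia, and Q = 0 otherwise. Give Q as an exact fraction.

Q = 0 in ≈ 0.000 in

NRCS table: open space, good condition (grass >75%), soil group B → CN(II) = 61
Wet (AMC III): CN(III) = 23·61/(10 + 0.13·61) = 1403/(1793/100) = 140300/1793 ≈ 78.249
Max retention: S = 1000/(140300/1793) − 10 = 3900/1403 in (≈ 2.780 in)
Initial abstraction Ia = S/5 = (3900/1403)/5 = 780/1403 ≈ 0.556 in
P = 0.510 ≤ Ia = 0.556 in: entire storm abstracted, Q = 0.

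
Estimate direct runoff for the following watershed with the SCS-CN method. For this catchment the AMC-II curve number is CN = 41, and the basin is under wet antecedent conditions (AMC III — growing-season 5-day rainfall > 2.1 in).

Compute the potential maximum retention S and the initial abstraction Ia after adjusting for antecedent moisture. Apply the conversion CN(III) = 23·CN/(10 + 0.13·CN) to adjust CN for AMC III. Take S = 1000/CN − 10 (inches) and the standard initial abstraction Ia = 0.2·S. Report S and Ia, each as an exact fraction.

S = 5900/943 in ≈ 6.257 in; Ia = 1180/943 in ≈ 1.251 in

Adjust CN=41 to AMC III: 23·41/(10 + 0.13·41) → 943 ÷ (1533/100) = 94300/1533 ≈ 61.513
Max retention: S = 1000/(94300/1533) − 10 = 5900/943 in (≈ 6.257 in)
Initial abstraction Ia = S/5 = (5900/943)/5 = 1180/943 ≈ 1.251 in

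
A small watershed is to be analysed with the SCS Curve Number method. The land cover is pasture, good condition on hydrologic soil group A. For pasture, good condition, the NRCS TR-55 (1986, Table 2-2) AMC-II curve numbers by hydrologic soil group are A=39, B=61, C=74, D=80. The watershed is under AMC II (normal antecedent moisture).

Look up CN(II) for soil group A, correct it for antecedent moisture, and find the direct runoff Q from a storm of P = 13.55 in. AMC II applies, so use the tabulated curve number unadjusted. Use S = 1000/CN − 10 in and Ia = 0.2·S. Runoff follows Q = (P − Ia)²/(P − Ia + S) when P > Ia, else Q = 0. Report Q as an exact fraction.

NRCS table: pasture, good condition, soil group A → CN(II) = 39
CN(II) = 39; AMC II needs no correction.
S = 1000/39 − 10 = 610/39 in ≈ 15.641 in
Ia = 0.2·(610/39) = 122/39 in ≈ 3.128 in
Since P=13.550 > Ia=3.128: effective rainfall P−Ia = 8129/780 in
Q: (8129/780)² ÷ (20329/780) = 66080641/15856620 in (≈ 4.167 in)

Q = 66080641/15856620 in ≈ 4.167 in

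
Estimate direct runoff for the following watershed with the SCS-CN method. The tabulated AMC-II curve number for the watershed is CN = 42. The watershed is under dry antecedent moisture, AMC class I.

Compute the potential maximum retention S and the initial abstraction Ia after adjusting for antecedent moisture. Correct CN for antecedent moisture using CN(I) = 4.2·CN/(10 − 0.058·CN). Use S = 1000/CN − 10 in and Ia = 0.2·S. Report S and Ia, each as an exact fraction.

S = 14500/441 in ≈ 32.880 in; Ia = 2900/441 in ≈ 6.576 in

Adjust CN=42 to AMC I: 4.2·42/(10 − 0.058·42) → (882/5) ÷ (1891/250) = 44100/1891 ≈ 23.321
Retention S: 1000/CN − 10 with CN=23.321 → S = 14500/441 ≈ 32.880 in
Ia = 0.2S: 0.2·32.880 = 6.576 in (exactly 2900/441)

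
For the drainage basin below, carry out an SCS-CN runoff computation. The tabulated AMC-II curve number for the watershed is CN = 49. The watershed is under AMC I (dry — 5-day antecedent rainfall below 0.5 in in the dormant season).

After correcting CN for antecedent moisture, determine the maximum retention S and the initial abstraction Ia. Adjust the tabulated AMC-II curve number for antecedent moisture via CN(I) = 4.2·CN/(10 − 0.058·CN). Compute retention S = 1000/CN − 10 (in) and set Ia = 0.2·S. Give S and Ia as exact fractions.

S = 8500/343 in ≈ 24.781 in; Ia = 1700/343 in ≈ 4.956 in

Adjust CN=49 to AMC I: 4.2·49/(10 − 0.058·49) → (1029/5) ÷ (3579/500) = 34300/1193 ≈ 28.751
S = 1000/(34300/1193) − 10 = 8500/343 in ≈ 24.781 in
Ia = 0.2·(8500/343) = 1700/343 in ≈ 4.956 in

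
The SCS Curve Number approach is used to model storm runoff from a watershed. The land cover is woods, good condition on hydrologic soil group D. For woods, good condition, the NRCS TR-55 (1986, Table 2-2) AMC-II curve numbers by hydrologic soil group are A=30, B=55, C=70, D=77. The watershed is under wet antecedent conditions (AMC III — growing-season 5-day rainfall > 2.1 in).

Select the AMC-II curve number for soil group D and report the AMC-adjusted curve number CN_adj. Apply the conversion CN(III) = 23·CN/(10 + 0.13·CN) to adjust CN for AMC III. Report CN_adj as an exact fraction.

NRCS table: woods, good condition, soil group D → CN(II) = 77
CN(III) from CN(II)=77: (23·77)/(10 + 0.13·77) = 7700/87 ≈ 88.506

CN_adj = 7700/87 ≈ 88.506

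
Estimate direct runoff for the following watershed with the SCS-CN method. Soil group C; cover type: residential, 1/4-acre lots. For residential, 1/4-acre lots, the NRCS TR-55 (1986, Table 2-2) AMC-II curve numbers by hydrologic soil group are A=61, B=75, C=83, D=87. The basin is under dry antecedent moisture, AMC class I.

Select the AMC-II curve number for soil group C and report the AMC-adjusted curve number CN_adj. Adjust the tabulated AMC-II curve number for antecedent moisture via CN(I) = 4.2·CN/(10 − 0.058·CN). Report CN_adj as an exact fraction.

CN_adj = 174300/2593 ≈ 67.219

NRCS table: residential, 1/4-acre lots, soil group C → CN(II) = 83
CN(I) from CN(II)=83: (4.2·83)/(10 − 0.058·83) = 174300/2593 ≈ 67.219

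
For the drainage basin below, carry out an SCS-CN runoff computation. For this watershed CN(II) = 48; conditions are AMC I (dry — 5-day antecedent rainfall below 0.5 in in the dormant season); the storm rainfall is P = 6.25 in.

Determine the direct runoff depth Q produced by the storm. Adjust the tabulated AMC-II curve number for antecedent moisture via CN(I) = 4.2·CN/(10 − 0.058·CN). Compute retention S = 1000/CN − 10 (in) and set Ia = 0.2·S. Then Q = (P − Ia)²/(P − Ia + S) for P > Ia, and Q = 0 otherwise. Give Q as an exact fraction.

Q = 3025/68292 in ≈ 0.044 in

CN(I) from CN(II)=48: (4.2·48)/(10 − 0.058·48) = 12600/451 ≈ 27.938
S = 1000/(12600/451) − 10 = 1625/63 in ≈ 25.794 in
Initial abstraction Ia = S/5 = (1625/63)/5 = 325/63 ≈ 5.159 in
P − Ia = 6.250 − 5.159 = 275/252 ≈ 1.091 in (> 0, runoff occurs)
Q = (275/252)²/((275/252) + 1625/63) = (75625/63504)/(6775/252) = 3025/68292 in ≈ 0.044 in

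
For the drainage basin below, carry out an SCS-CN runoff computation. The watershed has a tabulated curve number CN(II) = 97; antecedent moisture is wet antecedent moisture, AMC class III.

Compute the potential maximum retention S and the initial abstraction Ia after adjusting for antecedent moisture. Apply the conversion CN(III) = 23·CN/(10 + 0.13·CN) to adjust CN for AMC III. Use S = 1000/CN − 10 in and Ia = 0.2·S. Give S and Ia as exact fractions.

Adjust CN=97 to AMC III: 23·97/(10 + 0.13·97) → 2231 ÷ (2261/100) = 223100/2261 ≈ 98.673
S = 1000/(223100/2261) − 10 = 300/2231 in ≈ 0.134 in
Initial abstraction Ia = S/5 = (300/2231)/5 = 60/2231 ≈ 0.027 in

S = 300/2231 in ≈ 0.134 in; Ia = 60/2231 in ≈ 0.027 in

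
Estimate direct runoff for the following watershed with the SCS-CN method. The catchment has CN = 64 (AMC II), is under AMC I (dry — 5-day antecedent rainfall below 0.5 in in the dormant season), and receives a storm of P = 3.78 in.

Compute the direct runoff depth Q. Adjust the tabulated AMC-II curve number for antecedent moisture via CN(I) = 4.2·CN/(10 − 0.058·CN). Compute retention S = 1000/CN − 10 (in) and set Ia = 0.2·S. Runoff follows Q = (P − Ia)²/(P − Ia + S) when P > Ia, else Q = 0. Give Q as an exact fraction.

Dry (AMC I): CN(I) = 4.2·64/(10 − 0.058·64) = (1344/5)/(786/125) = 5600/131 ≈ 42.748
S = 1000/(5600/131) − 10 = 375/28 in ≈ 13.393 in
Initial abstraction Ia = S/5 = (375/28)/5 = 75/28 ≈ 2.679 in
Since P=3.780 > Ia=2.679: effective rainfall P−Ia = 771/700 in
Q: (771/700)² ÷ (5073/350) = 198147/2367400 in (≈ 0.084 in)

Q = 198147/2367400 in ≈ 0.084 in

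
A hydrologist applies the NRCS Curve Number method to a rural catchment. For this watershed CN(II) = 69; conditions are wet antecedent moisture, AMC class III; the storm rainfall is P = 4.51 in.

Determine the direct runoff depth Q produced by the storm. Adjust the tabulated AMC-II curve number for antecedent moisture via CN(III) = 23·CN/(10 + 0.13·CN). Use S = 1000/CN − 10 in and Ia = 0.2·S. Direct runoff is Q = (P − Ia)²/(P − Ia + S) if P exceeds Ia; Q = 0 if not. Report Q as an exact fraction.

Wet (AMC III): CN(III) = 23·69/(10 + 0.13·69) = 1587/(1897/100) = 158700/1897 ≈ 83.658
S = 1000/(158700/1897) − 10 = 3100/1587 in ≈ 1.953 in
Initial abstraction Ia = S/5 = (3100/1587)/5 = 620/1587 ≈ 0.391 in
Since P=4.510 > Ia=0.391: effective rainfall P−Ia = 653737/158700 in
Q = (653737/158700)²/((653737/158700) + 3100/1587) = (427372065169/25185690000)/(963737/158700) = 427372065169/152945061900 in ≈ 2.794 in

Q = 427372065169/152945061900 in ≈ 2.794 in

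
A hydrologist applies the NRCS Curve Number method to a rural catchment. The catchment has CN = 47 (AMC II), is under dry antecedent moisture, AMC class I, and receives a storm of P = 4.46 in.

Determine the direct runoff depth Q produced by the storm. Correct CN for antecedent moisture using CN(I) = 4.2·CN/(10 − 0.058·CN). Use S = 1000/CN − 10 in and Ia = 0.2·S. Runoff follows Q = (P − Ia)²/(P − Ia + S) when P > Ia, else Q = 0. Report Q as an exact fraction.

Q = 0 in ≈ 0.000 in

Adjust CN=47 to AMC I: 4.2·47/(10 − 0.058·47) → (987/5) ÷ (3637/500) = 98700/3637 ≈ 27.138
S = 1000/(98700/3637) − 10 = 26500/987 in ≈ 26.849 in
Initial abstraction Ia = S/5 = (26500/987)/5 = 5300/987 ≈ 5.370 in
P = 4.460 ≤ Ia = 5.370 in: entire storm abstracted, Q = 0.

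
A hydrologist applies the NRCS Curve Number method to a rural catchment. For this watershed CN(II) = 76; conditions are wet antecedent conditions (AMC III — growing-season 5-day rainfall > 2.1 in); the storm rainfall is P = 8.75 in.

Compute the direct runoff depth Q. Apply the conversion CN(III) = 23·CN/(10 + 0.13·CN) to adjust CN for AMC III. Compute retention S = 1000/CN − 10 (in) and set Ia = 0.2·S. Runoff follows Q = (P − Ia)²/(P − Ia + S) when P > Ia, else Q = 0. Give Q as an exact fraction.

Q = 43896845/6018364 in ≈ 7.294 in

CN(III) from CN(II)=76: (23·76)/(10 + 0.13·76) = 43700/497 ≈ 87.928
Retention S: 1000/CN − 10 with CN=87.928 → S = 600/437 ≈ 1.373 in
Ia = 0.2·(600/437) = 120/437 in ≈ 0.275 in
Since P=8.750 > Ia=0.275: effective rainfall P−Ia = 14815/1748 in
Q = (14815/1748)²/((14815/1748) + 600/437) = (219484225/3055504)/(17215/1748) = 43896845/6018364 in ≈ 7.294 in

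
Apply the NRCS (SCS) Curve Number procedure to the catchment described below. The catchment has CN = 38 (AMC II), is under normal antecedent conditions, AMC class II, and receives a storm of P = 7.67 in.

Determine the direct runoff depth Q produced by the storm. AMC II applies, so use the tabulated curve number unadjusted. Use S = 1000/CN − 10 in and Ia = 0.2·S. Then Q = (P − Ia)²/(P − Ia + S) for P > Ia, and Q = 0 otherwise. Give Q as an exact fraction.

Average conditions: CN = 38 (no AMC adjustment).
Max retention: S = 1000/38 − 10 = 310/19 in (≈ 16.316 in)
Ia = 0.2·(310/19) = 62/19 in ≈ 3.263 in
P − Ia = 7.670 − 3.263 = 8373/1900 ≈ 4.407 in (> 0, runoff occurs)
Q: (8373/1900)² ÷ (39373/1900) = 70107129/74808700 in (≈ 0.937 in)

Q = 70107129/74808700 in ≈ 0.937 in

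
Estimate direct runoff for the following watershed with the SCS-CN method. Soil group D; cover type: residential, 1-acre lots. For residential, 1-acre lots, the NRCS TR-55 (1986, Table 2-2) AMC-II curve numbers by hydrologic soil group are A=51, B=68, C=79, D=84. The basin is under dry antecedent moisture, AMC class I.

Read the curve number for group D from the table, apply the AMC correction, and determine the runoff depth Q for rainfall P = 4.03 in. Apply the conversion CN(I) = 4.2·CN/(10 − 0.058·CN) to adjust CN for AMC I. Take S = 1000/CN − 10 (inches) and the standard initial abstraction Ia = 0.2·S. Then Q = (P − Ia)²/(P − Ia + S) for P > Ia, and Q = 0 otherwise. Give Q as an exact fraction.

Q = 18967624729/14893584300 in ≈ 1.274 in

NRCS table: residential, 1-acre lots, soil group D → CN(II) = 84
Adjust CN=84 to AMC I: 4.2·84/(10 − 0.058·84) → (1764/5) ÷ (641/125) = 44100/641 ≈ 68.799
S = 1000/(44100/641) − 10 = 2000/441 in ≈ 4.535 in
Initial abstraction Ia = S/5 = (2000/441)/5 = 400/441 ≈ 0.907 in
Excess rainfall: 4.030 − 0.907 = 3.123 in; P > Ia so Q > 0
Runoff Q = (P−Ia)²/(P−Ia+S) = (3.123)²/(3.123+4.535) = 18967624729/14893584300 ≈ 1.274 in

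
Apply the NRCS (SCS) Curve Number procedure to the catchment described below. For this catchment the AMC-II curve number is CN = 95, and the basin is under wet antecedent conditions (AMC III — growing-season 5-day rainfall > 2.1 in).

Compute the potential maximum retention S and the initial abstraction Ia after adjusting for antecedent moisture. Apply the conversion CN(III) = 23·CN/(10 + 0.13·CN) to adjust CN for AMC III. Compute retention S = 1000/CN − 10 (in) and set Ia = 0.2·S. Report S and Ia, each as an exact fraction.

S = 100/437 in ≈ 0.229 in; Ia = 20/437 in ≈ 0.046 in

Adjust CN=95 to AMC III: 23·95/(10 + 0.13·95) → 2185 ÷ (447/20) = 43700/447 ≈ 97.763
S = 1000/(43700/447) − 10 = 100/437 in ≈ 0.229 in
Ia = 0.2S: 0.2·0.229 = 0.046 in (exactly 20/437)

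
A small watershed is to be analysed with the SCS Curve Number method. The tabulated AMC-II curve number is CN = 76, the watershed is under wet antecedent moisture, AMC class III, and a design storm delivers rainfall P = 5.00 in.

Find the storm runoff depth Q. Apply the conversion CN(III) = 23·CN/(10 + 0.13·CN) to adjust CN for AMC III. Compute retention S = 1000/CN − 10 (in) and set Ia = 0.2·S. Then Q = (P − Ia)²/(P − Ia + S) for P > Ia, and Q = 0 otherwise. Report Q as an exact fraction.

Wet (AMC III): CN(III) = 23·76/(10 + 0.13·76) = 1748/(497/25) = 43700/497 ≈ 87.928
Retention S: 1000/CN − 10 with CN=87.928 → S = 600/437 ≈ 1.373 in
Initial abstraction Ia = S/5 = (600/437)/5 = 120/437 ≈ 0.275 in
P − Ia = 5.000 − 0.275 = 2065/437 ≈ 4.725 in (> 0, runoff occurs)
Q = (2065/437)²/((2065/437) + 600/437) = (4264225/190969)/(2665/437) = 852845/232921 in ≈ 3.662 in

Q = 852845/232921 in ≈ 3.662 in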